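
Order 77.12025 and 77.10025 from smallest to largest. 77.10025, 77.12025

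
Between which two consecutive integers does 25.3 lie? 25 and 26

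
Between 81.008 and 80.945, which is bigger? 81.008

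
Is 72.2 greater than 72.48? No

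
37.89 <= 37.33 False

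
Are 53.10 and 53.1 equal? Yes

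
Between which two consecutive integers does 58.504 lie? 58 and 59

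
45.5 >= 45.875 False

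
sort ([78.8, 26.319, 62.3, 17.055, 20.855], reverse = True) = [78.8, 62.3, 26.319, 20.855, 17.055]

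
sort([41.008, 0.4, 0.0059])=[0.0059, 0.4, 41.008]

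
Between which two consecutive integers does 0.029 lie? 0 and 1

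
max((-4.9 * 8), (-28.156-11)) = -39.156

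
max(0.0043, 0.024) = 0.024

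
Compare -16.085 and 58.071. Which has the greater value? 58.071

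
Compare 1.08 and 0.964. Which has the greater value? 1.08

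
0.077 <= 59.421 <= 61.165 True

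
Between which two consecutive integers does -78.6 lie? -79 and -78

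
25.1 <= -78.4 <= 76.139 False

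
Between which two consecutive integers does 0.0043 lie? 0 and 1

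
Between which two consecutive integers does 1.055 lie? 1 and 2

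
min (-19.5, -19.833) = -19.833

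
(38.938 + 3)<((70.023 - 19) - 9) True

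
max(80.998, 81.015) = 81.015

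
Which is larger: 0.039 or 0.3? 0.3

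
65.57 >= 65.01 True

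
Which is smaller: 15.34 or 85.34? 15.34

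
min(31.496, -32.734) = -32.734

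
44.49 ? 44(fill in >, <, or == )>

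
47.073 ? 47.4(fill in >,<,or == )<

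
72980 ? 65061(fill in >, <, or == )>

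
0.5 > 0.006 True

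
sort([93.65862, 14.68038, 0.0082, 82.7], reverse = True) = [93.65862, 82.7, 14.68038, 0.0082]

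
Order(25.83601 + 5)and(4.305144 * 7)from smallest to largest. (4.305144 * 7), (25.83601 + 5)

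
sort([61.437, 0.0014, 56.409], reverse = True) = [61.437, 56.409, 0.0014]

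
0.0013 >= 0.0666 False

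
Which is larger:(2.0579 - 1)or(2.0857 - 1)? (2.0857 - 1)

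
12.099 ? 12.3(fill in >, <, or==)<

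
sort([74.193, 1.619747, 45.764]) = [1.619747, 45.764, 74.193]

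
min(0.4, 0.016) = 0.016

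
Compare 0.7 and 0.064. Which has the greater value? 0.7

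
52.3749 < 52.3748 False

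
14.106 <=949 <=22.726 False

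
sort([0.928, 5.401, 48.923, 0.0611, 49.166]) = [0.0611, 0.928, 5.401, 48.923, 49.166]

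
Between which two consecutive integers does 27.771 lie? 27 and 28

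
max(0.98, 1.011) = 1.011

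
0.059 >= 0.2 False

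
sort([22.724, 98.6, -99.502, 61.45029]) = [-99.502, 22.724, 61.45029, 98.6]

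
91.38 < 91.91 True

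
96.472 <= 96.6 True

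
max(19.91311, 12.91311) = 19.91311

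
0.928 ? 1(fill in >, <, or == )<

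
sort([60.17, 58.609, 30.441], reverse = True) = [60.17, 58.609, 30.441]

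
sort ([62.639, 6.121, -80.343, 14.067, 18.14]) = [-80.343, 6.121, 14.067, 18.14, 62.639]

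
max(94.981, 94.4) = 94.981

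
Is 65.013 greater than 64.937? Yes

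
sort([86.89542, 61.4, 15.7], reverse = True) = [86.89542, 61.4, 15.7]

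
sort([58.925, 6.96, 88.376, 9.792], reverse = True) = [88.376, 58.925, 9.792, 6.96]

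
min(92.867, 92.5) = 92.5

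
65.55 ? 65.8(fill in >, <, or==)<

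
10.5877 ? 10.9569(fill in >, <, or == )<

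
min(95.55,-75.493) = -75.493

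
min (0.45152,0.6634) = 0.45152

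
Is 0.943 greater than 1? No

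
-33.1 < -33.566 False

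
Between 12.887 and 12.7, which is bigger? 12.887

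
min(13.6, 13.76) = 13.6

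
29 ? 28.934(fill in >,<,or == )>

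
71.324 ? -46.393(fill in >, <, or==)>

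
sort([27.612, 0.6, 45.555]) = [0.6, 27.612, 45.555]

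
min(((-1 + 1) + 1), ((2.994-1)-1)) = 0.994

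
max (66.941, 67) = 67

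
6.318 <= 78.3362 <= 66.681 False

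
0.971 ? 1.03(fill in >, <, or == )<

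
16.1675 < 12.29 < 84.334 False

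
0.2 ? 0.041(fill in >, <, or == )>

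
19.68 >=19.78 False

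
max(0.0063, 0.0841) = 0.0841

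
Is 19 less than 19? No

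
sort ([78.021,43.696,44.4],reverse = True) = [78.021,44.4,43.696]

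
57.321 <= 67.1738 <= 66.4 False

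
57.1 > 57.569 False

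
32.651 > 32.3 True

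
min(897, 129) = 129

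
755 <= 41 False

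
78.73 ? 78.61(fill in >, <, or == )>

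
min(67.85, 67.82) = 67.82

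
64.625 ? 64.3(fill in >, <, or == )>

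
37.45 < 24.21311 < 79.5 False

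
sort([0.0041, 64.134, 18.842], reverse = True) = [64.134, 18.842, 0.0041]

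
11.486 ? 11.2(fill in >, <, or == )>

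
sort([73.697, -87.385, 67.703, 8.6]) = [-87.385, 8.6, 67.703, 73.697]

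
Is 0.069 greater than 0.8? No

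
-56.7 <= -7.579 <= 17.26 True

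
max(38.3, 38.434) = 38.434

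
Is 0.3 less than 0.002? No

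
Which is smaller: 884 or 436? 436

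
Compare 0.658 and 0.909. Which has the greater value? 0.909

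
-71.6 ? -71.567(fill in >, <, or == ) <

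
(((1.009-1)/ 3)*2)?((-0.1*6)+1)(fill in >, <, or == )<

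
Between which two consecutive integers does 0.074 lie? 0 and 1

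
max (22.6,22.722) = 22.722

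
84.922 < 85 True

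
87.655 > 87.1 True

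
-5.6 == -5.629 False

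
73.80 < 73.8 False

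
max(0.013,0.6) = 0.6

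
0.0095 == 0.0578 False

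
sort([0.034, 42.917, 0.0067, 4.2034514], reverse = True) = [42.917, 4.2034514, 0.034, 0.0067]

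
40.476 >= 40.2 True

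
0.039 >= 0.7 False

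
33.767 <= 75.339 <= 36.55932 False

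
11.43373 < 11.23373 False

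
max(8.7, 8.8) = 8.8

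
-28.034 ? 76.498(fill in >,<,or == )<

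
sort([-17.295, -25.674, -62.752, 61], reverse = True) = [61, -17.295, -25.674, -62.752]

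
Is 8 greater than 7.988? Yes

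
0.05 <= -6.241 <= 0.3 False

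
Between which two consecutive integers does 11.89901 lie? 11 and 12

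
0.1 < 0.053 False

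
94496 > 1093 True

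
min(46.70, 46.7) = 46.70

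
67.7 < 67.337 False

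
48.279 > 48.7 False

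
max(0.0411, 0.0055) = 0.0411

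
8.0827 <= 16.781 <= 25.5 True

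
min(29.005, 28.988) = 28.988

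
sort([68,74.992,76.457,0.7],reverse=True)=[76.457,74.992,68,0.7]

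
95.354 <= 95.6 True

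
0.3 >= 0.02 True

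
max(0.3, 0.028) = 0.3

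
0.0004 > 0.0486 False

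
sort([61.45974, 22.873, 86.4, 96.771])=[22.873, 61.45974, 86.4, 96.771]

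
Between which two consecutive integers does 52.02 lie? 52 and 53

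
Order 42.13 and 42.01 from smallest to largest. 42.01, 42.13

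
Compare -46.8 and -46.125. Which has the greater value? -46.125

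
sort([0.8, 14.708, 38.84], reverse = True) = [38.84, 14.708, 0.8]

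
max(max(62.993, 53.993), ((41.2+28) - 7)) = 62.993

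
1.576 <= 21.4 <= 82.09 True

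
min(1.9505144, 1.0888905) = 1.0888905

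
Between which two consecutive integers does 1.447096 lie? 1 and 2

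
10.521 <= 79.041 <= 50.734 False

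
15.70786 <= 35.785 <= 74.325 True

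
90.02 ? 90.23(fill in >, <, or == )<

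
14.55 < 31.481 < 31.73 True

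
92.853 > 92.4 True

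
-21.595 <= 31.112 True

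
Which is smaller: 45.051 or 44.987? 44.987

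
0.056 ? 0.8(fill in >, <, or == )<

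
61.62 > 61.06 True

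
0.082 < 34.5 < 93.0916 True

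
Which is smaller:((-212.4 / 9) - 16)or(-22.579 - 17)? ((-212.4 / 9) - 16)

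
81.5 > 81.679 False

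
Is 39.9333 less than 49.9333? Yes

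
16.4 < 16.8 True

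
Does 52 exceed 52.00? No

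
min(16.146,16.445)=16.146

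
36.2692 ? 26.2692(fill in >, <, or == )>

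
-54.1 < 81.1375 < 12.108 False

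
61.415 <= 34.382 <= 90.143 False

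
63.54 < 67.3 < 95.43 True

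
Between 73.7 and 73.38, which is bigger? 73.7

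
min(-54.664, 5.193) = -54.664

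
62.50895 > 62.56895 False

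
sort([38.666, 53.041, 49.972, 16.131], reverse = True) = [53.041, 49.972, 38.666, 16.131]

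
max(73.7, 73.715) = 73.715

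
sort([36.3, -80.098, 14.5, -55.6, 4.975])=[-80.098, -55.6, 4.975, 14.5, 36.3]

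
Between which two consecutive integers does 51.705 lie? 51 and 52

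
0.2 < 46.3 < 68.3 True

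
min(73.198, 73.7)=73.198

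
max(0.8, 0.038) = 0.8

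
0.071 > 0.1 False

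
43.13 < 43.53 True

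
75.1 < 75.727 True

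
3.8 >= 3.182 True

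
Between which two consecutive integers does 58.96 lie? 58 and 59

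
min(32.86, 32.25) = 32.25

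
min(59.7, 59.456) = 59.456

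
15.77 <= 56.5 True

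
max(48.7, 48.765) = 48.765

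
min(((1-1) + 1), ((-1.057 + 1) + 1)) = 0.943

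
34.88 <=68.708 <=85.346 True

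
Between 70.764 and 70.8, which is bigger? 70.8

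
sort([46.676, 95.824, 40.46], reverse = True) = [95.824, 46.676, 40.46]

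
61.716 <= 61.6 False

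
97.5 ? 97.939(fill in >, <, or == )<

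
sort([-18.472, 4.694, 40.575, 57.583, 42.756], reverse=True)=[57.583, 42.756, 40.575, 4.694, -18.472]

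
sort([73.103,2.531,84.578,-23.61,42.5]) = [-23.61,2.531,42.5,73.103,84.578]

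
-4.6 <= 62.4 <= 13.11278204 False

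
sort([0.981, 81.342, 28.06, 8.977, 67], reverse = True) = [81.342, 67, 28.06, 8.977, 0.981]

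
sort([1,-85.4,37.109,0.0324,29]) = [-85.4,0.0324,1,29,37.109]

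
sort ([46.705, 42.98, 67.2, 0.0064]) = [0.0064, 42.98, 46.705, 67.2]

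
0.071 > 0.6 False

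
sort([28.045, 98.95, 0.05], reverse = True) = [98.95, 28.045, 0.05]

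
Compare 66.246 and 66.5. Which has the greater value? 66.5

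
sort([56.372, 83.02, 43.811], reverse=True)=[83.02, 56.372, 43.811]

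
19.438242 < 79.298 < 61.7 False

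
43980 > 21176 True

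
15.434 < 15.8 True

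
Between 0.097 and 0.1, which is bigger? 0.1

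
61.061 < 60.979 False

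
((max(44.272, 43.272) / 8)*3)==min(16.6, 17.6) False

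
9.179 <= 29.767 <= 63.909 True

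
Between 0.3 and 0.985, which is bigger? 0.985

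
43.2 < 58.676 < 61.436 True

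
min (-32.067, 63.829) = -32.067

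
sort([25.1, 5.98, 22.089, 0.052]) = [0.052, 5.98, 22.089, 25.1]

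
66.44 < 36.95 False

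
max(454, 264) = 454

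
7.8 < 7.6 False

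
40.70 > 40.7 False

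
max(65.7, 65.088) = 65.7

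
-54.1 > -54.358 True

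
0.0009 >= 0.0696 False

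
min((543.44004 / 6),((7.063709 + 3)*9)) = 90.57334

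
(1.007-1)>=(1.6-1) False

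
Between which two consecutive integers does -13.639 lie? -14 and -13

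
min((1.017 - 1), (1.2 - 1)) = 0.017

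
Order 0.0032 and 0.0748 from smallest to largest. 0.0032, 0.0748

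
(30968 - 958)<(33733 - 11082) False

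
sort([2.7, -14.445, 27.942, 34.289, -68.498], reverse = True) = [34.289, 27.942, 2.7, -14.445, -68.498]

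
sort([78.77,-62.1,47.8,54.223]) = [-62.1,47.8,54.223,78.77]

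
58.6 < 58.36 False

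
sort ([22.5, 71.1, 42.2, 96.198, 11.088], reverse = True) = [96.198, 71.1, 42.2, 22.5, 11.088]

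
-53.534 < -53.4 True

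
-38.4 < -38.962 False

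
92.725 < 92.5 False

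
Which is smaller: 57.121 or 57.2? 57.121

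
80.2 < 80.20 False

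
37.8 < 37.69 False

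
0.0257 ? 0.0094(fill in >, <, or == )>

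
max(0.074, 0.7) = 0.7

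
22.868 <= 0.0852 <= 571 False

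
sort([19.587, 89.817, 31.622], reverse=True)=[89.817, 31.622, 19.587]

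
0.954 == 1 False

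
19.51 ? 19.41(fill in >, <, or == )>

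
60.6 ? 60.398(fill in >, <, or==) >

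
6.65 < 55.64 True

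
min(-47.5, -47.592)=-47.592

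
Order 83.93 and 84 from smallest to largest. 83.93, 84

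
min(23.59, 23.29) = 23.29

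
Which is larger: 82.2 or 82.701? 82.701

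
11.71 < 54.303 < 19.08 False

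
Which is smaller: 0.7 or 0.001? 0.001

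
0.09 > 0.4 False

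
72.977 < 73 True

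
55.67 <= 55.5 False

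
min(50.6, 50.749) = 50.6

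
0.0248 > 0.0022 True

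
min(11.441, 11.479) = 11.441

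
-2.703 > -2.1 False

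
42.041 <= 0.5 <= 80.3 False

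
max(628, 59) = 628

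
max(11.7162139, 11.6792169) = 11.7162139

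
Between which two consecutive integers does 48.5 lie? 48 and 49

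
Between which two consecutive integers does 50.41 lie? 50 and 51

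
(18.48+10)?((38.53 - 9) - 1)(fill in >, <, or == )<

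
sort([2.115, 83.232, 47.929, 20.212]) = [2.115, 20.212, 47.929, 83.232]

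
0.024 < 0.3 True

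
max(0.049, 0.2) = 0.2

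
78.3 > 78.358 False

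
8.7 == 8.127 False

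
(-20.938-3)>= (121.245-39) False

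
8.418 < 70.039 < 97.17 True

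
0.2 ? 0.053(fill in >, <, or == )>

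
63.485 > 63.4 True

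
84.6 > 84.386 True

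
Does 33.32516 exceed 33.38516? No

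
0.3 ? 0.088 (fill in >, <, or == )>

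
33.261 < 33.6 True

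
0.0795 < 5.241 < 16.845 True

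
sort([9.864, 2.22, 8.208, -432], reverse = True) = [9.864, 8.208, 2.22, -432]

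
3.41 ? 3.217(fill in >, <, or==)>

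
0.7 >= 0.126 True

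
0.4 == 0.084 False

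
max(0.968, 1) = 1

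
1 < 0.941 False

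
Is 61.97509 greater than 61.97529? No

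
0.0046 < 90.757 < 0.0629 False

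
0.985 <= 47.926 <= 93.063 True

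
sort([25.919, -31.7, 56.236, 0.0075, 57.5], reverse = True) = [57.5, 56.236, 25.919, 0.0075, -31.7]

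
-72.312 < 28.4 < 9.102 False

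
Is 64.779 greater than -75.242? Yes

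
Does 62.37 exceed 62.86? No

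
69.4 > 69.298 True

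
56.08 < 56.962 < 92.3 True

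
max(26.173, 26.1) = 26.173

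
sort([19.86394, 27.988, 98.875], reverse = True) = [98.875, 27.988, 19.86394]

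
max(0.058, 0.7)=0.7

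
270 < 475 True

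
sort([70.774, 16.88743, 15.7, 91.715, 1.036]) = [1.036, 15.7, 16.88743, 70.774, 91.715]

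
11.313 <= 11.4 True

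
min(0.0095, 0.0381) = 0.0095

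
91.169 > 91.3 False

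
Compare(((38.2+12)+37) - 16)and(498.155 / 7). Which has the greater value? (((38.2+12)+37) - 16)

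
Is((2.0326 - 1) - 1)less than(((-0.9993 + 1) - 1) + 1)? No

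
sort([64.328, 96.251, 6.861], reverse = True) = [96.251, 64.328, 6.861]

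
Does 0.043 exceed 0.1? No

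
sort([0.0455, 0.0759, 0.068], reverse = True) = [0.0759, 0.068, 0.0455]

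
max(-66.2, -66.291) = -66.2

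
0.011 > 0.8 False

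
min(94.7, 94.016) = 94.016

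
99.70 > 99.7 False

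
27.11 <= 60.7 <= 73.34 True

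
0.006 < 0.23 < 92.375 True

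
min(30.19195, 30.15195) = 30.15195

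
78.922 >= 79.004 False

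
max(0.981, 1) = 1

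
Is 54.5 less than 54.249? No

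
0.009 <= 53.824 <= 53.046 False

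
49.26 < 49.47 True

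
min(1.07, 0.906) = 0.906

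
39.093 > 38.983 True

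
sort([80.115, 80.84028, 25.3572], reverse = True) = [80.84028, 80.115, 25.3572]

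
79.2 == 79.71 False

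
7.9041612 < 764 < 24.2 False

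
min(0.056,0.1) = 0.056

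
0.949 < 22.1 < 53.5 True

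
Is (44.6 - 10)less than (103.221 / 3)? No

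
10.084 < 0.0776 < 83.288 False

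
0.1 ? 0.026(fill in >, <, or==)>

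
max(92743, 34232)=92743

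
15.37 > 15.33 True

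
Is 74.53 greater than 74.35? Yes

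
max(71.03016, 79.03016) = 79.03016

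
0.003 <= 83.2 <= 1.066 False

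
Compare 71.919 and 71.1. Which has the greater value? 71.919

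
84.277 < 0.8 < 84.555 False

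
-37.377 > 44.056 False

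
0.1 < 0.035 False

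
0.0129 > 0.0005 True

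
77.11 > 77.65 False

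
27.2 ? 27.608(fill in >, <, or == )<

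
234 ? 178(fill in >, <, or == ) >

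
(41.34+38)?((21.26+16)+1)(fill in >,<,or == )>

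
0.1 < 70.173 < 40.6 False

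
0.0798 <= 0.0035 False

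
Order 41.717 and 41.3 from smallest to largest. 41.3, 41.717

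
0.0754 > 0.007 True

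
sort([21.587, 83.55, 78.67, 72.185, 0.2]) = [0.2, 21.587, 72.185, 78.67, 83.55]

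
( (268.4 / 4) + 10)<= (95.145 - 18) True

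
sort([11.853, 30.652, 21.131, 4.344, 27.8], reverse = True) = [30.652, 27.8, 21.131, 11.853, 4.344]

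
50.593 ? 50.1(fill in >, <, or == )>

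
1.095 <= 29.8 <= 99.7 True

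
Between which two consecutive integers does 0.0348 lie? 0 and 1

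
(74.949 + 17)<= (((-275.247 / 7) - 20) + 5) False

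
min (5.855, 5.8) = 5.8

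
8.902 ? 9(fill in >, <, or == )<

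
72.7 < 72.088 False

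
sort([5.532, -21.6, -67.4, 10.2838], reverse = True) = [10.2838, 5.532, -21.6, -67.4]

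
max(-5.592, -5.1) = -5.1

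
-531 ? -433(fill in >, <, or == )<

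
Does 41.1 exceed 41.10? No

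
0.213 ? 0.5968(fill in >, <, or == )<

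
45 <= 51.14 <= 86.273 True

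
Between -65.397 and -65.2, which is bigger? -65.2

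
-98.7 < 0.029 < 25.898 True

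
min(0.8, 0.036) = 0.036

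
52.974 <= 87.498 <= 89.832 True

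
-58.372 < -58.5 False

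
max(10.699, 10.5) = 10.699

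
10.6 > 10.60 False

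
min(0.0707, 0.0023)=0.0023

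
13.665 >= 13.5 True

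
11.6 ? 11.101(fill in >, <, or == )>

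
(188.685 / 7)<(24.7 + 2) False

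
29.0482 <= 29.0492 True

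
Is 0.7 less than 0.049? No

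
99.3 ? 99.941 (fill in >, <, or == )<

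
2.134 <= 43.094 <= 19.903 False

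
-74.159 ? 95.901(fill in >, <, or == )<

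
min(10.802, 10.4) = 10.4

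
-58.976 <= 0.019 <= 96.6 True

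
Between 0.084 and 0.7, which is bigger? 0.7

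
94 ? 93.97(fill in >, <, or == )>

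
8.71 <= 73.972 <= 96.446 True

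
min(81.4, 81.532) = 81.4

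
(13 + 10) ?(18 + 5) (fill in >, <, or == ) ==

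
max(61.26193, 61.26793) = 61.26793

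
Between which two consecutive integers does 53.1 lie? 53 and 54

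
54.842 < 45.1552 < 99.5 False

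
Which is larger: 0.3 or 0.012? 0.3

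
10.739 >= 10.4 True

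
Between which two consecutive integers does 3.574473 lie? 3 and 4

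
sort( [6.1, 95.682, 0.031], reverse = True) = [95.682, 6.1, 0.031]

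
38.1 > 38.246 False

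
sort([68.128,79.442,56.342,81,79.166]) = [56.342,68.128,79.166,79.442,81]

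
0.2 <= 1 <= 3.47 True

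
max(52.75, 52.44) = 52.75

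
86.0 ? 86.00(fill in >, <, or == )==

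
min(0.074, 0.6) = 0.074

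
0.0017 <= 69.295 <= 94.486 True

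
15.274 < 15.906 True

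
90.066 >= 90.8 False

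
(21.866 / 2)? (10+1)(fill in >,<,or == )<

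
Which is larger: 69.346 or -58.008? 69.346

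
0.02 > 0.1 False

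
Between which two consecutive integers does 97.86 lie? 97 and 98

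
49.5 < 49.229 False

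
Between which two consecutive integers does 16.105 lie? 16 and 17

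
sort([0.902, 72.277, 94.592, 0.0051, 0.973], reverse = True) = [94.592, 72.277, 0.973, 0.902, 0.0051]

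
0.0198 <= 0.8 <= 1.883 True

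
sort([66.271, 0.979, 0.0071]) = [0.0071, 0.979, 66.271]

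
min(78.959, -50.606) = -50.606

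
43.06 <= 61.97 True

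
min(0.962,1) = 0.962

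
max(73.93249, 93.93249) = 93.93249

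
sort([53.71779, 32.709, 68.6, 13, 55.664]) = [13, 32.709, 53.71779, 55.664, 68.6]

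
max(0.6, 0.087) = 0.6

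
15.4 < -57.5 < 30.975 False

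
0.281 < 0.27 False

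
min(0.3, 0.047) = 0.047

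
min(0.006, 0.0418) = 0.006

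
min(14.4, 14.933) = 14.4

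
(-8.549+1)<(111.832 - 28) True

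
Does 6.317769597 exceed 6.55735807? No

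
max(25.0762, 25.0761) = 25.0762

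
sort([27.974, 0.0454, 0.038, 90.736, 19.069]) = [0.038, 0.0454, 19.069, 27.974, 90.736]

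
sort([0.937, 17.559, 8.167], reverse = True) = [17.559, 8.167, 0.937]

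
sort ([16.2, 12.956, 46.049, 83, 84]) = [12.956, 16.2, 46.049, 83, 84]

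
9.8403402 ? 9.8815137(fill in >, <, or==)<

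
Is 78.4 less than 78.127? No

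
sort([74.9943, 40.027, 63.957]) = [40.027, 63.957, 74.9943]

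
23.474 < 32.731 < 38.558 True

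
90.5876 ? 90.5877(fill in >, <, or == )<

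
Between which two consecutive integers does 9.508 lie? 9 and 10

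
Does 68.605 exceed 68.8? No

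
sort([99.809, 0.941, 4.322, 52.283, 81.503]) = [0.941, 4.322, 52.283, 81.503, 99.809]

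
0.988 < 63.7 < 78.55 True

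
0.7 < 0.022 False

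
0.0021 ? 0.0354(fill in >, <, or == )<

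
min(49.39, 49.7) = 49.39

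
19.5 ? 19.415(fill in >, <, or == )>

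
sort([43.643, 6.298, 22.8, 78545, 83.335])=[6.298, 22.8, 43.643, 83.335, 78545]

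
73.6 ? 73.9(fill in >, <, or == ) <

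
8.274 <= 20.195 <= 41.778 True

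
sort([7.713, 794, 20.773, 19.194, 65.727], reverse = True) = [794, 65.727, 20.773, 19.194, 7.713]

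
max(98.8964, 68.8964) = 98.8964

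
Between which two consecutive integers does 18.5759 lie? 18 and 19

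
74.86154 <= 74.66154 False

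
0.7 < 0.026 False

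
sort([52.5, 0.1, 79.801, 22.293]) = [0.1, 22.293, 52.5, 79.801]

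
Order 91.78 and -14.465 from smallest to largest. -14.465, 91.78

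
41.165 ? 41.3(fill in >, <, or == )<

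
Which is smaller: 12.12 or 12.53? 12.12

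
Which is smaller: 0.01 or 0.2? 0.01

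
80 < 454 True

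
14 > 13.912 True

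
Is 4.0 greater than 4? No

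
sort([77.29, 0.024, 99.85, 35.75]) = [0.024, 35.75, 77.29, 99.85]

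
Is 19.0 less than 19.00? No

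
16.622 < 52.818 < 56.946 True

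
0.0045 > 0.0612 False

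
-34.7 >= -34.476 False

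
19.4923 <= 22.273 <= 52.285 True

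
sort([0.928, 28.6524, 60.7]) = [0.928, 28.6524, 60.7]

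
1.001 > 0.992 True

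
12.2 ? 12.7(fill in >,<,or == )<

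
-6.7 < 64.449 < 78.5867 True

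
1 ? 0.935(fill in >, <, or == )>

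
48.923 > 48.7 True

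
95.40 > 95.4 False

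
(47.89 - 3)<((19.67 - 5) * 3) False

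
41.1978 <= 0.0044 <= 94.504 False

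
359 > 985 False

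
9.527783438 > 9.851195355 False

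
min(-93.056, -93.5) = -93.5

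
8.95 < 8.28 False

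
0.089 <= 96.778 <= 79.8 False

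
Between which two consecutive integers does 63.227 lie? 63 and 64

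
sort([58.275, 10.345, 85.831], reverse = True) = [85.831, 58.275, 10.345]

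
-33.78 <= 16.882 True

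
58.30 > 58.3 False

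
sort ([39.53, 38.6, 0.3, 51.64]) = [0.3, 38.6, 39.53, 51.64]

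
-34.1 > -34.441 True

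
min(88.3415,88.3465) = 88.3415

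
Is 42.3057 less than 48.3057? Yes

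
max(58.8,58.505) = 58.8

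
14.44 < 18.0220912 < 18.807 True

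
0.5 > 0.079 True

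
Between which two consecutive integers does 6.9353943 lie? 6 and 7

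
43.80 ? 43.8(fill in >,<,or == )==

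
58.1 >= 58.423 False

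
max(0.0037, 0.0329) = 0.0329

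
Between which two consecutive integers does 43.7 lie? 43 and 44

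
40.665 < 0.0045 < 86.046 False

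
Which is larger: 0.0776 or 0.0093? 0.0776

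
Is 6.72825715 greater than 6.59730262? Yes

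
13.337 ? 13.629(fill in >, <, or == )<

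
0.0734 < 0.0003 False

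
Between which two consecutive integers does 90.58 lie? 90 and 91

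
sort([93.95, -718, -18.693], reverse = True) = [93.95, -18.693, -718]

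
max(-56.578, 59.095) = 59.095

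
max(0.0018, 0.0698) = 0.0698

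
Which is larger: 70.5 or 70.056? 70.5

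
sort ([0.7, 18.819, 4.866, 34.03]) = [0.7, 4.866, 18.819, 34.03]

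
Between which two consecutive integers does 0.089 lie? 0 and 1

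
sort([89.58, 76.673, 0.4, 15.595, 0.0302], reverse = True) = [89.58, 76.673, 15.595, 0.4, 0.0302]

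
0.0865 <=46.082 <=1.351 False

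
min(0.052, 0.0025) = 0.0025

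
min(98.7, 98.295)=98.295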